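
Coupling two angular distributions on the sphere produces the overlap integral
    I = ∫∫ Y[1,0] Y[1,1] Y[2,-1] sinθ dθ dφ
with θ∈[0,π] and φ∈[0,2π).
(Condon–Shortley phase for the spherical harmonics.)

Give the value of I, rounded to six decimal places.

Checks pass: Σm=0; 4 even; l₃=2∈[0,2].
(2·1+1)(2·1+1)(2·2+1) = 45
Δ: 0! 2! 2! / 5! → 1/30
sum: t=0:+1/1 = 1/1
3j²(1 1 2; 0 0 0) = Δ·Π!·Σ² = 2/15  (sign +1)
sum: t=0:+1/2 = 1/2
3j²(1 1 2; 0 1 -1) = Δ·Π!·Σ² = 1/10  (sign -1)
combine: 4πI² = 45·2/15·1/10 = 3/5
take √, sign -1: I = -0.21850969

-0.218510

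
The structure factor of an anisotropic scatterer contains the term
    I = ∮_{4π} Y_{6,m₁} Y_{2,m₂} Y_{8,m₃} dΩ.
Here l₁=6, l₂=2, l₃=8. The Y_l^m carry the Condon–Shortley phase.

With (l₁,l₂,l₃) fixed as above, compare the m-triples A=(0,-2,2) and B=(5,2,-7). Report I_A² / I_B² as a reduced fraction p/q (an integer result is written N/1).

l's match ⇒ only the (l;m) 3-j factors differ between A and B.
A: triangle coeff Δ(6,2,8) = 1/30940; Σ_t [0,0]: t=0:+1/12441600 = 1/12441600; (3j)²=3/442 [(6 2 8; 0 -2 2)], sign=+1
B: triangle coeff Δ(6,2,8) = 1/30940; Σ_t [0,0]: t=0:+1/958003200 = 1/958003200; (3j)²=3/68 [(6 2 8; 5 2 -7)], sign=-1
I_A²/I_B² = (3/442)/(3/68) = 2/13

2/13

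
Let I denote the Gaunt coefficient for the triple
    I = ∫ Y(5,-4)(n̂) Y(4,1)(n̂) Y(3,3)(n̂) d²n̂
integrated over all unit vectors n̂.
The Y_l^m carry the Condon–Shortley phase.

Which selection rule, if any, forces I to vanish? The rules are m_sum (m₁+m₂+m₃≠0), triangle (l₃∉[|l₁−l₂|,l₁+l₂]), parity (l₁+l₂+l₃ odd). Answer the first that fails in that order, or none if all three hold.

none

Σmᵢ = 0  ✓
l₃∈[|l₁−l₂|,l₁+l₂]=[1,9], have l₃=3  ✓
Σlᵢ = 12 ⇒ even  ✓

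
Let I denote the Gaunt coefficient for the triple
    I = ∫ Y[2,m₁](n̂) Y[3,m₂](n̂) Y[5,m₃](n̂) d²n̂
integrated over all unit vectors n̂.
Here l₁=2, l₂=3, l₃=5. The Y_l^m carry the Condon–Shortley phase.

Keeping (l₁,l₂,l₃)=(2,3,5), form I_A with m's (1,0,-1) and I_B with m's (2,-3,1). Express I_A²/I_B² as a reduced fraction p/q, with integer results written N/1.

80/1

Shared (l₁,l₂,l₃)=(2,3,5): N and (l;000)² cancel in I_A²/I_B².
A: Δ = 0!·4!·6!/11! = 1/2310; Racah Σ t=0..0: t=0:+1/216 = 1/216; ⇒ 3j(2 3 5; 1 0 -1)² = 8/231, sgn +1
B: Δ = 0!·4!·6!/11! = 1/2310; Racah Σ t=0..0: t=0:+1/17280 = 1/17280; ⇒ 3j(2 3 5; 2 -3 1)² = 1/2310, sgn +1
I_A²/I_B² = (8/231)/(1/2310) = 80/1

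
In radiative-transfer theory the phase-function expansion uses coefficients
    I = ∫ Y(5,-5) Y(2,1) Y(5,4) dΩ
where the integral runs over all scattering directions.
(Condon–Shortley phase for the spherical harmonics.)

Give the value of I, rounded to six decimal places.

-0.187924

Rules hold: Σm=0, L=12 even, 3≤5≤7.
N = 11·5·11 = 605
Δ = 2!·8!·2!/13! = 1/38610
Racah Σ t=0..2: t=0:+1/2880 t=1:−1/576 t=2:+1/2880 = -1/960
⇒ 3j(5 2 5; 0 0 0)² = 10/429, sgn +1
Racah Σ t=2..2: t=2:+1/80640 = 1/80640
⇒ 3j(5 2 5; -5 1 4)² = 9/286, sgn -1
4πI² = N·(3j₀)²·(3jₘ)² = 75/169
I = -1·√(0.443787/4π) = -0.18792404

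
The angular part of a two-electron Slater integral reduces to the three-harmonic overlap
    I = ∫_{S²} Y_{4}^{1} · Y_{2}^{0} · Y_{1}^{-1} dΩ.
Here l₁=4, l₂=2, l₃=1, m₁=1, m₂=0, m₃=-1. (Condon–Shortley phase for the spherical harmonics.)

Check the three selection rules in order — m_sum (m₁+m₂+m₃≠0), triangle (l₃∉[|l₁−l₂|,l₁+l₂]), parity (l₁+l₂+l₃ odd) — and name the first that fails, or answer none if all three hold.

Σmᵢ = 0  ✓
l₃∈[|l₁−l₂|,l₁+l₂]=[2,6], have l₃=1  ✗
Σlᵢ = 7 ⇒ odd

triangle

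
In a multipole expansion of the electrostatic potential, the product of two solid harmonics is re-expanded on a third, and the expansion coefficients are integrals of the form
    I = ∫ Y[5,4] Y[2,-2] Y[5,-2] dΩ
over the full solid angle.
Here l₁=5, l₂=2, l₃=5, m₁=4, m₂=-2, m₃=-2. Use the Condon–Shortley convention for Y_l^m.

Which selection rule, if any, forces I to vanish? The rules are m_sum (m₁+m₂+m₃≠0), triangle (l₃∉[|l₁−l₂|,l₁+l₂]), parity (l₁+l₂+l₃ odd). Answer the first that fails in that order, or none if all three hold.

none

azimuthal sum: 4 − 2 − 2 = 0  ✓
3 ≤ 5 ≤ 7 (triangle on l)  ✓
L = 5 + 2 + 5 = 12 (even)  ✓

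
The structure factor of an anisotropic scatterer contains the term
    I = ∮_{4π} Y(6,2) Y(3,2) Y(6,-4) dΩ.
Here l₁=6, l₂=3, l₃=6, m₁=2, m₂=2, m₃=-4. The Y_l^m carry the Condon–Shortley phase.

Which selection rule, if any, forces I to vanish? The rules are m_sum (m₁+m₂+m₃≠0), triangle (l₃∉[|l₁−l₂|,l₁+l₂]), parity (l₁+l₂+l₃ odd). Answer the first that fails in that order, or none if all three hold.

azimuthal sum: 2 + 2 − 4 = 0  ✓
3 ≤ 6 ≤ 9 (triangle on l)  ✓
L = 6 + 3 + 6 = 15 (odd)  ✗

parity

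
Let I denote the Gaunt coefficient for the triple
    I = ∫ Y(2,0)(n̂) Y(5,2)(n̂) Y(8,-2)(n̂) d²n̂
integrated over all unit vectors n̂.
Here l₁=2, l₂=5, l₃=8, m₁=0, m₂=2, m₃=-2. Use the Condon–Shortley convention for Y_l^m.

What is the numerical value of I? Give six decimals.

l₃=8 ∉ [3,7] — triangle fails ⇒ I = 0

0.000000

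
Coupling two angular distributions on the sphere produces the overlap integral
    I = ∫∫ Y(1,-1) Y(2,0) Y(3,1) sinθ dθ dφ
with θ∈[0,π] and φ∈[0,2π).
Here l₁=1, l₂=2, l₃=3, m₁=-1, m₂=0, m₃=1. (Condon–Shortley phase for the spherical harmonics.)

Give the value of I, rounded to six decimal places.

-0.202301

Rules hold: Σm=0, L=6 even, 1≤3≤3.
N = 3·5·7 = 105
Δ = 0!·2!·4!/7! = 1/105
Racah Σ t=0..0: t=0:+1/4 = 1/4
⇒ 3j(1 2 3; 0 0 0)² = 3/35, sgn -1
Racah Σ t=0..0: t=0:+1/8 = 1/8
⇒ 3j(1 2 3; -1 0 1)² = 2/35, sgn +1
4πI² = N·(3j₀)²·(3jₘ)² = 18/35
I = -1·√(0.514286/4π) = -0.20230066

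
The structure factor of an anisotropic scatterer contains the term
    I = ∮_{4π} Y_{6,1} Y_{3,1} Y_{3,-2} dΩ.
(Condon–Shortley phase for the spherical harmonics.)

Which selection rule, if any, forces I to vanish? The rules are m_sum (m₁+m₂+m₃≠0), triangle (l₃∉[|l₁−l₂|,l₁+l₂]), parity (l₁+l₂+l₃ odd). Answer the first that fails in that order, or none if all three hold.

azimuthal sum: 1 + 1 − 2 = 0  ✓
3 ≤ 3 ≤ 9 (triangle on l)  ✓
L = 6 + 3 + 3 = 12 (even)  ✓

none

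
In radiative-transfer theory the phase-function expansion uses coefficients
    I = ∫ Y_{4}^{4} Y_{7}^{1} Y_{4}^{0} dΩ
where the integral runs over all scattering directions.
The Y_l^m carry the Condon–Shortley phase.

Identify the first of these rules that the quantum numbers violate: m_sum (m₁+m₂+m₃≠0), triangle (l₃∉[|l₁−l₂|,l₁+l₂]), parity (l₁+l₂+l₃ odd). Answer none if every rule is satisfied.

azimuthal sum: 4 + 1 + 0 = 5  ✗
3 ≤ 4 ≤ 11 (triangle on l)
L = 4 + 7 + 4 = 15 (odd)

m_sum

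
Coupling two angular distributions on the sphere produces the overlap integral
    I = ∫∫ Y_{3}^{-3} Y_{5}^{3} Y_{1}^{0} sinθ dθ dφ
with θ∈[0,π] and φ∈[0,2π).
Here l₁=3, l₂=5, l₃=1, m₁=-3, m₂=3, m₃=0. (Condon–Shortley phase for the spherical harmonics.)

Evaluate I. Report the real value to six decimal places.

triangle: need 2≤l₃≤8, have 1; I=0

0.000000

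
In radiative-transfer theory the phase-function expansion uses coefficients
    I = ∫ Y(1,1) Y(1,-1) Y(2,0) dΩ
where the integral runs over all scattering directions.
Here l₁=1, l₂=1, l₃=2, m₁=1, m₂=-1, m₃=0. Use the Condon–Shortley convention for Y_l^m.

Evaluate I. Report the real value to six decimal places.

0.126157

m-sum 0 ✓  L=4 even ✓  0≤2≤2 ✓
Π(2lᵢ+1) = 3×3×5 = 45
triangle coeff Δ(1,1,2) = 1/30
Σ_t [0,0]: t=0:+1/1 = 1/1
(3j)²=2/15 [(1 1 2; 0 0 0)], sign=+1
Σ_t [0,0]: t=0:+1/4 = 1/4
(3j)²=1/30 [(1 1 2; 1 -1 0)], sign=+1
⇒ 4πI² = 1/5
I = (+1)√(1/5/(4π)) = 0.12615663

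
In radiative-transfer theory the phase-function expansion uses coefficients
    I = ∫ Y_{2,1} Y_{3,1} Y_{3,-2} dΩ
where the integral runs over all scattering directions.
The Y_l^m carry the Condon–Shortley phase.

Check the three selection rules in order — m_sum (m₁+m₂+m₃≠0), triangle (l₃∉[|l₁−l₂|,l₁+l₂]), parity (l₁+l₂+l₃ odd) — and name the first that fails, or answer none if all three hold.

none

m₁+m₂+m₃ = 1 + 1 − 2 = 0  ✓
triangle: |2−3|=1 ≤ l₃=3 ≤ 2+3=5  ✓
parity: l₁+l₂+l₃ = 8 is even  ✓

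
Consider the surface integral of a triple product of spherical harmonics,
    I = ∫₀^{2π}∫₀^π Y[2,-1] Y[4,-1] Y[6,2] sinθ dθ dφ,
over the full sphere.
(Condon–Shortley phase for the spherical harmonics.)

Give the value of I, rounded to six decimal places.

m-sum 0 ✓  L=12 even ✓  2≤6≤6 ✓
Π(2lᵢ+1) = 5×9×13 = 585
triangle coeff Δ(2,4,6) = 1/6435
Σ_t [0,0]: t=0:+1/2304 = 1/2304
(3j)²=5/143 [(2 4 6; 0 0 0)], sign=+1
Σ_t [0,0]: t=0:+1/4320 = 1/4320
(3j)²=224/6435 [(2 4 6; -1 -1 2)], sign=+1
⇒ 4πI² = 1120/1573
I = (+1)√(1120/1573/(4π)) = 0.23803440

0.238034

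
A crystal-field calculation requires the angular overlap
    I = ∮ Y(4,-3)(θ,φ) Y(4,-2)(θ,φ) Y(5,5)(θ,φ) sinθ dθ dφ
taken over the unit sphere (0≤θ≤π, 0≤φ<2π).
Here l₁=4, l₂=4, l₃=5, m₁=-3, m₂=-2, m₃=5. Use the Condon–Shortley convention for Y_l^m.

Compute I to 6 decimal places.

0.000000

L=13 odd ⇒ parity kills the (l;000) factor ⇒ I = 0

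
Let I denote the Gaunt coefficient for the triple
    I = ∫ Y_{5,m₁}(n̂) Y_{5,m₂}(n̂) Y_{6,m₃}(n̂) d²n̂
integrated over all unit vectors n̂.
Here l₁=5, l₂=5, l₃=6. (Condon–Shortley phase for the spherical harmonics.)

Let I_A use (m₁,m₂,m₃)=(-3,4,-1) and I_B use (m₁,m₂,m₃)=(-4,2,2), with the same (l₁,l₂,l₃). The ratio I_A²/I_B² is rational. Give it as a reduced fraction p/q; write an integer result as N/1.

121/60

l's match ⇒ only the (l;m) 3-j factors differ between A and B.
A: triangle coeff Δ(5,5,6) = 1/28588560; Σ_t [3,4]: t=3:−1/518400 t=4:+1/138240 = 11/2073600; (3j)²=77/4420 [(5 5 6; -3 4 -1)], sign=-1
B: triangle coeff Δ(5,5,6) = 1/28588560; Σ_t [3,4]: t=3:−1/207360 t=4:+1/103680 = 1/207360; (3j)²=21/2431 [(5 5 6; -4 2 2)], sign=+1
I_A²/I_B² = (77/4420)/(21/2431) = 121/60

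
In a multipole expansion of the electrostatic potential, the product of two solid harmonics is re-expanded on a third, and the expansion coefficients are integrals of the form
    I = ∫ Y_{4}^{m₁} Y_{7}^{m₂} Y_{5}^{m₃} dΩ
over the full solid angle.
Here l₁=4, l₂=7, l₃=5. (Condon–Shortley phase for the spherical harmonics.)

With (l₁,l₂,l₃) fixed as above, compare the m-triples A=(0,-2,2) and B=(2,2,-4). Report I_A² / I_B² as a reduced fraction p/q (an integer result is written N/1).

160/2187

Same 4,7,5: normalisation and zero-m 3j drop out of the ratio.
A: Δ: 6! 2! 8! / 17! → 1/6126120; sum: t=2:+1/69120 t=3:−1/51840 t=4:+1/483840 = -1/362880; 3j²(4 7 5; 0 -2 2) = Δ·Π!·Σ² = 16/17017  (sign +1)
B: Δ: 6! 2! 8! / 17! → 1/6126120; sum: t=1:−1/4838400 t=2:+1/483840 = 1/537600; 3j²(4 7 5; 2 2 -4) = Δ·Π!·Σ² = 2187/170170  (sign -1)
I_A²/I_B² = (16/17017)/(2187/170170) = 160/2187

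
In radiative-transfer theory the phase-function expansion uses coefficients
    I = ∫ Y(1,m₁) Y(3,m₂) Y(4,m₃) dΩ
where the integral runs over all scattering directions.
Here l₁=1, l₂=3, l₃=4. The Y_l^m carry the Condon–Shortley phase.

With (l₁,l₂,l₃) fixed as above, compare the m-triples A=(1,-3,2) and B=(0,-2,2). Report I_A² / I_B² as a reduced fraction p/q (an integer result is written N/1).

l's match ⇒ only the (l;m) 3-j factors differ between A and B.
A: triangle coeff Δ(1,3,4) = 1/252; Σ_t [0,0]: t=0:+1/1440 = 1/1440; (3j)²=1/252 [(1 3 4; 1 -3 2)], sign=+1
B: triangle coeff Δ(1,3,4) = 1/252; Σ_t [0,0]: t=0:+1/120 = 1/120; (3j)²=1/21 [(1 3 4; 0 -2 2)], sign=+1
I_A²/I_B² = (1/252)/(1/21) = 1/12

1/12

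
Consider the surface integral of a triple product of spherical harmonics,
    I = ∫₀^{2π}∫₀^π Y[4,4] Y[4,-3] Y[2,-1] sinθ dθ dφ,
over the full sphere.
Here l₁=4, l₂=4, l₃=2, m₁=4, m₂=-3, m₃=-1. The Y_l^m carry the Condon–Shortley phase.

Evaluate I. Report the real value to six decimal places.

0.198645

Rules hold: Σm=0, L=10 even, 0≤2≤8.
N = 9·9·5 = 405
Δ = 6!·2!·2!/11! = 1/13860
Racah Σ t=2..4: t=2:+1/192 t=3:−1/36 t=4:+1/192 = -5/288
⇒ 3j(4 4 2; 0 0 0)² = 20/693, sgn -1
Racah Σ t=0..0: t=0:+1/1440 = 1/1440
⇒ 3j(4 4 2; 4 -3 -1)² = 7/165, sgn -1
4πI² = N·(3j₀)²·(3jₘ)² = 60/121
I = +1·√(0.495868/4π) = 0.19864517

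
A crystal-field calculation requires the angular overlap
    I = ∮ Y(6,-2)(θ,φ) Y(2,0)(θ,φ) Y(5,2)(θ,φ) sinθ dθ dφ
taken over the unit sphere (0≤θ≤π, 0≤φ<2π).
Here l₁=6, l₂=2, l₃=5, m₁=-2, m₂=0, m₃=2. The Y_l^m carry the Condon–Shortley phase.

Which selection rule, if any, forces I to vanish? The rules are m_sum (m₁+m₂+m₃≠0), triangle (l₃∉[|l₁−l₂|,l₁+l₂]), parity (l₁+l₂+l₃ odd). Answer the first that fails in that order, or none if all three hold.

parity

azimuthal sum: -2 + 0 + 2 = 0  ✓
4 ≤ 5 ≤ 8 (triangle on l)  ✓
L = 6 + 2 + 5 = 13 (odd)  ✗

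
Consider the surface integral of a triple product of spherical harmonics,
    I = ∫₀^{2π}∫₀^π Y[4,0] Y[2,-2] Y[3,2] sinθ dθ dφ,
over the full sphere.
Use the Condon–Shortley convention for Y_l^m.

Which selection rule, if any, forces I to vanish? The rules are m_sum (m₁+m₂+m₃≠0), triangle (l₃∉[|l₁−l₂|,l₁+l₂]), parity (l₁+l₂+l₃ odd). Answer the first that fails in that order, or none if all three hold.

azimuthal sum: 0 − 2 + 2 = 0  ✓
2 ≤ 3 ≤ 6 (triangle on l)  ✓
L = 4 + 2 + 3 = 9 (odd)  ✗

parity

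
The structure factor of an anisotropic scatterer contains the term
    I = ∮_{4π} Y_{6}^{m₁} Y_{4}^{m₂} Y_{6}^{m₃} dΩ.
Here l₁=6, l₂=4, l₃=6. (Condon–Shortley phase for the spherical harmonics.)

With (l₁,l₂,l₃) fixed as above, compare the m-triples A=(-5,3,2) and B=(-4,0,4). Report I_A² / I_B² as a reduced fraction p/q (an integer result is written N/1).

3773/3072

Same 6,4,6: normalisation and zero-m 3j drop out of the ratio.
A: Δ: 4! 8! 4! / 17! → 1/15315300; sum: t=3:−1/5806080 t=4:+1/725760 = 1/829440; 3j²(6 4 6; -5 3 2) = Δ·Π!·Σ² = 49/2652  (sign +1)
B: Δ: 4! 8! 4! / 17! → 1/15315300; sum: t=2:+1/645120 t=3:−1/181440 t=4:+1/829440 = -1/362880; 3j²(6 4 6; -4 0 4) = Δ·Π!·Σ² = 256/17017  (sign -1)
I_A²/I_B² = (49/2652)/(256/17017) = 3773/3072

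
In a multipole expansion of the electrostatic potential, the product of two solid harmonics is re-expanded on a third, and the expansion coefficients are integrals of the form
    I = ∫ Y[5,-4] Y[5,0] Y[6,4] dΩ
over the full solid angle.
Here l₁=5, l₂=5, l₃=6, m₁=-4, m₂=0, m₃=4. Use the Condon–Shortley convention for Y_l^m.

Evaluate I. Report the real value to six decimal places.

-0.082328

m-sum 0 ✓  L=16 even ✓  0≤6≤10 ✓
Π(2lᵢ+1) = 11×11×13 = 1573
triangle coeff Δ(5,5,6) = 1/28588560
Σ_t [0,4]: t=0:+1/345600 t=1:−1/13824 t=2:+1/5184 t=3:−1/13824 t=4:+1/345600 = 7/129600
(3j)²=80/7293 [(5 5 6; 0 0 0)], sign=+1
Σ_t [3,4]: t=3:−1/207360 t=4:+1/345600 = -1/518400
(3j)²=12/2431 [(5 5 6; -4 0 4)], sign=-1
⇒ 4πI² = 320/3757
I = (-1)√(320/3757/(4π)) = -0.08232836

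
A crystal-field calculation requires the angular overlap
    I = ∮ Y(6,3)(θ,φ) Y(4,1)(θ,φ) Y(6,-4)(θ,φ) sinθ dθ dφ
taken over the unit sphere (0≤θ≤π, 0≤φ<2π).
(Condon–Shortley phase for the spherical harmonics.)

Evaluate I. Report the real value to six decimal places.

m-sum 0 ✓  L=16 even ✓  2≤6≤10 ✓
Π(2lᵢ+1) = 13×9×13 = 1521
triangle coeff Δ(6,4,6) = 1/15315300
Σ_t [0,4]: t=0:+1/829440 t=1:−1/25920 t=2:+1/9216 t=3:−1/25920 t=4:+1/829440 = 7/207360
(3j)²=28/2431 [(6 4 6; 0 0 0)], sign=+1
Σ_t [1,3]: t=1:−1/207360 t=2:+1/120960 t=3:−1/967680 = 1/414720
(3j)²=21/4862 [(6 4 6; 3 1 -4)], sign=+1
⇒ 4πI² = 2646/34969
I = (+1)√(2646/34969/(4π)) = 0.07759762

0.077598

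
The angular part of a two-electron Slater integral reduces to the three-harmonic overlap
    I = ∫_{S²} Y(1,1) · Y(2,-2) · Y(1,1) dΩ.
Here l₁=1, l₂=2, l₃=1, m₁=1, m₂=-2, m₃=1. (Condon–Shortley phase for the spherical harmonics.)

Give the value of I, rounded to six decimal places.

m-sum 0 ✓  L=4 even ✓  1≤1≤3 ✓
Π(2lᵢ+1) = 3×5×3 = 45
triangle coeff Δ(1,2,1) = 1/30
Σ_t [1,1]: t=1:−1/1 = -1/1
(3j)²=2/15 [(1 2 1; 0 0 0)], sign=+1
Σ_t [0,0]: t=0:+1/4 = 1/4
(3j)²=1/5 [(1 2 1; 1 -2 1)], sign=+1
⇒ 4πI² = 6/5
I = (+1)√(6/5/(4π)) = 0.30901936

0.309019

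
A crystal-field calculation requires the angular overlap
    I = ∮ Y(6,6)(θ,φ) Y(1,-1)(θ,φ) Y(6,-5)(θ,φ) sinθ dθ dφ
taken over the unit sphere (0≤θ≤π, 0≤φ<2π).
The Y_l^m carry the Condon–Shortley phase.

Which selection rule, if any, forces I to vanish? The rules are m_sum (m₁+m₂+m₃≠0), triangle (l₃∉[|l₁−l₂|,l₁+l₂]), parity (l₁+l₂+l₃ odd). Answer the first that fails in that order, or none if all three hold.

Σmᵢ = 0  ✓
l₃∈[|l₁−l₂|,l₁+l₂]=[5,7], have l₃=6  ✓
Σlᵢ = 13 ⇒ odd  ✗

parity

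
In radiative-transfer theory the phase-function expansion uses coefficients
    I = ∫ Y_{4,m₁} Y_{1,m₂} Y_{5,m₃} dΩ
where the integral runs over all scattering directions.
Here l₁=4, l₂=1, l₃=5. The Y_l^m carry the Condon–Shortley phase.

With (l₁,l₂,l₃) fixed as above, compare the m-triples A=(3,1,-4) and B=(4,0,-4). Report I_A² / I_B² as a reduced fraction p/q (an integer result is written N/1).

Same 4,1,5: normalisation and zero-m 3j drop out of the ratio.
A: Δ: 0! 8! 2! / 11! → 1/495; sum: t=0:+1/10080 = 1/10080; 3j²(4 1 5; 3 1 -4) = Δ·Π!·Σ² = 4/55  (sign -1)
B: Δ: 0! 8! 2! / 11! → 1/495; sum: t=0:+1/40320 = 1/40320; 3j²(4 1 5; 4 0 -4) = Δ·Π!·Σ² = 1/55  (sign -1)
I_A²/I_B² = (4/55)/(1/55) = 4/1

4/1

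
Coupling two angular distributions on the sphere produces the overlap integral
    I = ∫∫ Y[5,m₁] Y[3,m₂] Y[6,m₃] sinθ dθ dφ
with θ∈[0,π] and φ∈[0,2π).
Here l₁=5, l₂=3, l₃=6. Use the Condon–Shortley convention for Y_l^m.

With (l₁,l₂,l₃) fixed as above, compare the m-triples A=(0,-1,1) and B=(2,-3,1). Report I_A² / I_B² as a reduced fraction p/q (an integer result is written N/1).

Shared (l₁,l₂,l₃)=(5,3,6): N and (l;000)² cancel in I_A²/I_B².
A: Δ = 2!·8!·4!/15! = 1/675675; Racah Σ t=0..2: t=0:+1/5760 t=1:−1/3456 t=2:+1/34560 = -1/11520; ⇒ 3j(5 3 6; 0 -1 1)² = 2/429, sgn +1
B: Δ = 2!·8!·4!/15! = 1/675675; Racah Σ t=0..0: t=0:+1/34560 = 1/34560; ⇒ 3j(5 3 6; 2 -3 1)² = 7/429, sgn -1
I_A²/I_B² = (2/429)/(7/429) = 2/7

2/7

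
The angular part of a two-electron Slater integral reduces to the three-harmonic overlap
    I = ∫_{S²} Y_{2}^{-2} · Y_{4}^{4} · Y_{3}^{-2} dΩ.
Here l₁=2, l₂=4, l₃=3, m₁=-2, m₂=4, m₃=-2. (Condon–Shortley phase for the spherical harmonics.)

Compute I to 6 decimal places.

Σlᵢ=9 odd — θ-integrand is odd under cosθ→−cosθ; I=0

0.000000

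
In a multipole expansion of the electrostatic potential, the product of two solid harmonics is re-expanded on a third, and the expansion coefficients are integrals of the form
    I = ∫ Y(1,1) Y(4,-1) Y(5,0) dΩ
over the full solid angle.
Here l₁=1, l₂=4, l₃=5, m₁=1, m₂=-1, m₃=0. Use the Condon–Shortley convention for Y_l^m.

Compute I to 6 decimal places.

Checks pass: Σm=0; 10 even; l₃=5∈[3,5].
(2·1+1)(2·4+1)(2·5+1) = 297
Δ: 0! 2! 8! / 11! → 1/495
sum: t=0:+1/576 = 1/576
3j²(1 4 5; 0 0 0) = Δ·Π!·Σ² = 5/99  (sign -1)
sum: t=0:+1/1440 = 1/1440
3j²(1 4 5; 1 -1 0) = Δ·Π!·Σ² = 2/99  (sign -1)
combine: 4πI² = 297·5/99·2/99 = 10/33
take √, sign +1: I = 0.15528807

0.155288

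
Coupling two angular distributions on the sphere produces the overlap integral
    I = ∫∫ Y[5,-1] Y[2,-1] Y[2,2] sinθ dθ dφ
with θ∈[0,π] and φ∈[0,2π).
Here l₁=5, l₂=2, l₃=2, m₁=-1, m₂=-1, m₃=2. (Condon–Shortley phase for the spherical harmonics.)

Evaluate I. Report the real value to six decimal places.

0.000000

l₃=2 ∉ [3,7] — triangle fails ⇒ I = 0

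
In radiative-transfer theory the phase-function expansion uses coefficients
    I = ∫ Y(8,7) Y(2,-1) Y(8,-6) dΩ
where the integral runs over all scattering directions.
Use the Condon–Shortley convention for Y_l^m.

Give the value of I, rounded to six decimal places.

-0.193012

m-sum 0 ✓  L=18 even ✓  6≤8≤10 ✓
Π(2lᵢ+1) = 17×5×17 = 1445
triangle coeff Δ(8,2,8) = 1/348840
Σ_t [0,2]: t=0:+1/116121600 t=1:−1/25401600 t=2:+1/116121600 = -1/45158400
(3j)²=24/1615 [(8 2 8; 0 0 0)], sign=-1
Σ_t [0,1]: t=0:+1/12454041600 t=1:−1/174356582400 = 1/13412044800
(3j)²=169/7752 [(8 2 8; 7 -1 -6)], sign=+1
⇒ 4πI² = 169/361
I = (-1)√(169/361/(4π)) = -0.19301223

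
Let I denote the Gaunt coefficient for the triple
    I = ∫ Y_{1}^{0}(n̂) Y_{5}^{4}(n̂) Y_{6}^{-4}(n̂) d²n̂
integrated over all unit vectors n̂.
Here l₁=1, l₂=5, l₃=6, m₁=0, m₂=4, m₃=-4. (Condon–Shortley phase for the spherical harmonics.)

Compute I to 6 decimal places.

m-sum 0 ✓  L=12 even ✓  4≤6≤6 ✓
Π(2lᵢ+1) = 3×11×13 = 429
triangle coeff Δ(1,5,6) = 1/858
Σ_t [0,0]: t=0:+1/14400 = 1/14400
(3j)²=6/143 [(1 5 6; 0 0 0)], sign=+1
Σ_t [0,0]: t=0:+1/362880 = 1/362880
(3j)²=10/429 [(1 5 6; 0 4 -4)], sign=+1
⇒ 4πI² = 60/143
I = (+1)√(60/143/(4π)) = 0.18272698

0.182727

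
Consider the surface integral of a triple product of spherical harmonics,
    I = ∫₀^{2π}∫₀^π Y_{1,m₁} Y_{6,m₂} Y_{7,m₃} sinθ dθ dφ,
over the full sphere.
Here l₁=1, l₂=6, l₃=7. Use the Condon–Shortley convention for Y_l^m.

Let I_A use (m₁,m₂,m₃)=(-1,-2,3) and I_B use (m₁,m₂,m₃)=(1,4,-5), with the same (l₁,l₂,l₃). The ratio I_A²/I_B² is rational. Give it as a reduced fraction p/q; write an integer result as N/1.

15/22

l's match ⇒ only the (l;m) 3-j factors differ between A and B.
A: triangle coeff Δ(1,6,7) = 1/1365; Σ_t [0,0]: t=0:+1/1935360 = 1/1935360; (3j)²=3/91 [(1 6 7; -1 -2 3)], sign=+1
B: triangle coeff Δ(1,6,7) = 1/1365; Σ_t [0,0]: t=0:+1/14515200 = 1/14515200; (3j)²=22/455 [(1 6 7; 1 4 -5)], sign=+1
I_A²/I_B² = (3/91)/(22/455) = 15/22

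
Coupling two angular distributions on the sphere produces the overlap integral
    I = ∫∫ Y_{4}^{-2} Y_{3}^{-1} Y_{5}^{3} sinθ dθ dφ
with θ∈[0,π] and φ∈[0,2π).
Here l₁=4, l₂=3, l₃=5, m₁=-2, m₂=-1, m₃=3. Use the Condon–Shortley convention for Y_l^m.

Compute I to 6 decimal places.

Checks pass: Σm=0; 12 even; l₃=5∈[1,7].
(2·4+1)(2·3+1)(2·5+1) = 693
Δ: 2! 6! 4! / 13! → 1/180180
sum: t=0:+1/576 t=1:−1/144 t=2:+1/576 = -1/288
3j²(4 3 5; 0 0 0) = Δ·Π!·Σ² = 20/1001  (sign +1)
sum: t=0:+1/5760 t=1:−1/720 t=2:+1/2304 = -1/1280
3j²(4 3 5; -2 -1 3) = Δ·Π!·Σ² = 27/1430  (sign -1)
combine: 4πI² = 693·20/1001·27/1430 = 486/1859
take √, sign -1: I = -0.14423595

-0.144236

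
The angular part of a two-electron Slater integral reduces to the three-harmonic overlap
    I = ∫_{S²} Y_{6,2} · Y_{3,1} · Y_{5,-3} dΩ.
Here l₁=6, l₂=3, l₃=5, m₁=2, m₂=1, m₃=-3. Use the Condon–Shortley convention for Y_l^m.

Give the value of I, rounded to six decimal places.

m-sum 0 ✓  L=14 even ✓  3≤5≤9 ✓
Π(2lᵢ+1) = 13×7×11 = 1001
triangle coeff Δ(6,3,5) = 1/675675
Σ_t [1,3]: t=1:−1/8640 t=2:+1/2304 t=3:−1/8640 = 7/34560
(3j)²=7/429 [(6 3 5; 0 0 0)], sign=-1
Σ_t [2,4]: t=2:+1/11520 t=3:−1/30240 t=4:+1/1935360 = 1/18432
(3j)²=7/429 [(6 3 5; 2 1 -3)], sign=+1
⇒ 4πI² = 343/1287
I = (-1)√(343/1287/(4π)) = -0.14563067

-0.145631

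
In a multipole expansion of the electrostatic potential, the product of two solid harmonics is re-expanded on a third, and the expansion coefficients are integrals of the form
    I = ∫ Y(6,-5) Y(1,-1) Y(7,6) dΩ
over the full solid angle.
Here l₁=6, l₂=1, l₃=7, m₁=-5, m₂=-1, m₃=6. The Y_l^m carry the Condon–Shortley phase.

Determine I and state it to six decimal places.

0.309019

Rules hold: Σm=0, L=14 even, 5≤7≤7.
N = 13·3·15 = 585
Δ = 0!·12!·2!/15! = 1/1365
Racah Σ t=0..0: t=0:+1/518400 = 1/518400
⇒ 3j(6 1 7; 0 0 0)² = 7/195, sgn -1
Racah Σ t=0..0: t=0:+1/79833600 = 1/79833600
⇒ 3j(6 1 7; -5 -1 6)² = 2/35, sgn -1
4πI² = N·(3j₀)²·(3jₘ)² = 6/5
I = +1·√(1.2/4π) = 0.30901936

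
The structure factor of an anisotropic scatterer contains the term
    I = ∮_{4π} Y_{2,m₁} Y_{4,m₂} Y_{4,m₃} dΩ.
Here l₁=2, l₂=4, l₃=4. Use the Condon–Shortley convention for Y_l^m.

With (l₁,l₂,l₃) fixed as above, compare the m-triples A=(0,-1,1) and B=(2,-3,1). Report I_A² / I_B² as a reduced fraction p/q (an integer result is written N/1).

Shared (l₁,l₂,l₃)=(2,4,4): N and (l;000)² cancel in I_A²/I_B².
A: Δ = 2!·2!·6!/11! = 1/13860; Racah Σ t=0..2: t=0:+1/144 t=1:−1/48 t=2:+1/480 = -17/1440; ⇒ 3j(2 4 4; 0 -1 1)² = 289/13860, sgn +1
B: Δ = 2!·2!·6!/11! = 1/13860; Racah Σ t=0..0: t=0:+1/480 = 1/480; ⇒ 3j(2 4 4; 2 -3 1)² = 3/110, sgn -1
I_A²/I_B² = (289/13860)/(3/110) = 289/378

289/378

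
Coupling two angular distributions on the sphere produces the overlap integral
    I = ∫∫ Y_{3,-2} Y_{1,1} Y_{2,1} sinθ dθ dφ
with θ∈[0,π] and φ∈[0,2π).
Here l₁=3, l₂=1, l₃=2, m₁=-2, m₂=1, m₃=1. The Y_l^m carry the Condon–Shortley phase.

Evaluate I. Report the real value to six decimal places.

0.261169

Rules hold: Σm=0, L=6 even, 2≤2≤4.
N = 7·3·5 = 105
Δ = 2!·4!·0!/7! = 1/105
Racah Σ t=1..1: t=1:−1/4 = -1/4
⇒ 3j(3 1 2; 0 0 0)² = 3/35, sgn -1
Racah Σ t=2..2: t=2:+1/12 = 1/12
⇒ 3j(3 1 2; -2 1 1)² = 2/21, sgn -1
4πI² = N·(3j₀)²·(3jₘ)² = 6/7
I = +1·√(0.857143/4π) = 0.26116903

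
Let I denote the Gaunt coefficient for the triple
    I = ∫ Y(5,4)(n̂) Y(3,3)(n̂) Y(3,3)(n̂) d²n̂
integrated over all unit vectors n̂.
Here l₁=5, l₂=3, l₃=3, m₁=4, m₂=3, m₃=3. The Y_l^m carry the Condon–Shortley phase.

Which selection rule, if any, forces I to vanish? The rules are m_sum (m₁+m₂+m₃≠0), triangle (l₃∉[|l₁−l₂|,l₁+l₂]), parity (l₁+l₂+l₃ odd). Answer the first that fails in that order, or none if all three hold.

m_sum

azimuthal sum: 4 + 3 + 3 = 10  ✗
2 ≤ 3 ≤ 8 (triangle on l)
L = 5 + 3 + 3 = 11 (odd)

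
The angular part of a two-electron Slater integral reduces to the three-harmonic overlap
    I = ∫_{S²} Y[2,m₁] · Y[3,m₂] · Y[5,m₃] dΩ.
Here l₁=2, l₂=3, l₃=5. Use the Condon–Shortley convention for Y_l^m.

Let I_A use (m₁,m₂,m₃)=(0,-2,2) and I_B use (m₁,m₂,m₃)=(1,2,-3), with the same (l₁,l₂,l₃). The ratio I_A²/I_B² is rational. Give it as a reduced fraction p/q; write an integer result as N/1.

l's match ⇒ only the (l;m) 3-j factors differ between A and B.
A: triangle coeff Δ(2,3,5) = 1/2310; Σ_t [0,0]: t=0:+1/480 = 1/480; (3j)²=3/110 [(2 3 5; 0 -2 2)], sign=-1
B: triangle coeff Δ(2,3,5) = 1/2310; Σ_t [0,0]: t=0:+1/720 = 1/720; (3j)²=8/165 [(2 3 5; 1 2 -3)], sign=+1
I_A²/I_B² = (3/110)/(8/165) = 9/16

9/16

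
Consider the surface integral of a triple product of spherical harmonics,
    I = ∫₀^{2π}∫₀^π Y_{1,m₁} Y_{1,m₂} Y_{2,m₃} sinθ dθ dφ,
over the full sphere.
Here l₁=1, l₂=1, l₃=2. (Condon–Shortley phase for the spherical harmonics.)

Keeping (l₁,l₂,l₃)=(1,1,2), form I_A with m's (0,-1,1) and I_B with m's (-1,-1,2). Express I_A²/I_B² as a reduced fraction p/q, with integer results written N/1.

Same 1,1,2: normalisation and zero-m 3j drop out of the ratio.
A: Δ: 0! 2! 2! / 5! → 1/30; sum: t=0:+1/2 = 1/2; 3j²(1 1 2; 0 -1 1) = Δ·Π!·Σ² = 1/10  (sign -1)
B: Δ: 0! 2! 2! / 5! → 1/30; sum: t=0:+1/4 = 1/4; 3j²(1 1 2; -1 -1 2) = Δ·Π!·Σ² = 1/5  (sign +1)
I_A²/I_B² = (1/10)/(1/5) = 1/2

1/2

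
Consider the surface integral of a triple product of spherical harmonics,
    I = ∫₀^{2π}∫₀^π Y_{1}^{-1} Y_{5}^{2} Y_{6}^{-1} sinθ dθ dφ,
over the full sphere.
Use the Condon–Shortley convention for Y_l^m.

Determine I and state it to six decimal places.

Rules hold: Σm=0, L=12 even, 4≤6≤6.
N = 3·11·13 = 429
Δ = 0!·2!·10!/13! = 1/858
Racah Σ t=0..0: t=0:+1/14400 = 1/14400
⇒ 3j(1 5 6; 0 0 0)² = 6/143, sgn +1
Racah Σ t=0..0: t=0:+1/60480 = 1/60480
⇒ 3j(1 5 6; -1 2 -1)² = 5/429, sgn -1
4πI² = N·(3j₀)²·(3jₘ)² = 30/143
I = -1·√(0.20979/4π) = -0.12920749

-0.129207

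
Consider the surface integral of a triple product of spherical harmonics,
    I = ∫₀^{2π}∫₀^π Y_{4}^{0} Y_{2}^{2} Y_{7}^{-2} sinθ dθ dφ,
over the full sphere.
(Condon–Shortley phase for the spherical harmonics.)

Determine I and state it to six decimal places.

0.000000

|4−2|≤7≤4+2 violated ⇒ I = 0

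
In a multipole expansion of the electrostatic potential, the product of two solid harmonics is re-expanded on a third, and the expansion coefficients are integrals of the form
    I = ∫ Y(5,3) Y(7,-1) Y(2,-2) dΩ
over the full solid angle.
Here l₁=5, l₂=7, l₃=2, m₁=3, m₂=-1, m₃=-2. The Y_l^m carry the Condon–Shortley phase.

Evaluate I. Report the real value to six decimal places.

-0.043890

Checks pass: Σm=0; 14 even; l₃=2∈[2,12].
(2·5+1)(2·7+1)(2·2+1) = 825
Δ: 10! 0! 4! / 15! → 1/15015
sum: t=5:−1/57600 = -1/57600
3j²(5 7 2; 0 0 0) = Δ·Π!·Σ² = 21/715  (sign -1)
sum: t=2:+1/1935360 = 1/1935360
3j²(5 7 2; 3 -1 -2) = Δ·Π!·Σ² = 1/1001  (sign +1)
combine: 4πI² = 825·21/715·1/1001 = 45/1859
take √, sign -1: I = -0.04388960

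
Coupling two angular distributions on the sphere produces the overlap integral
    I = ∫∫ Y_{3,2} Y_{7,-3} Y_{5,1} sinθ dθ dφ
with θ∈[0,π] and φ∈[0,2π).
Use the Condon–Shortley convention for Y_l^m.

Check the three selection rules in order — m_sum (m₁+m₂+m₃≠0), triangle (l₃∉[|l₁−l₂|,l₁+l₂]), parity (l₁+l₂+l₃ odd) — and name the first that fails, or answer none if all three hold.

m₁+m₂+m₃ = 2 − 3 + 1 = 0  ✓
triangle: |3−7|=4 ≤ l₃=5 ≤ 3+7=10  ✓
parity: l₁+l₂+l₃ = 15 is odd  ✗

parity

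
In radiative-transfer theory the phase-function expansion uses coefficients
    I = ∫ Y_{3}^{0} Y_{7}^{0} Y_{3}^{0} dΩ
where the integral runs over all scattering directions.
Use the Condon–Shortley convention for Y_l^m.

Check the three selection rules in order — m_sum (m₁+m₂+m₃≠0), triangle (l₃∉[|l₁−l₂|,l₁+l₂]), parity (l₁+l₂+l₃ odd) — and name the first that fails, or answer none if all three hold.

triangle

azimuthal sum: 0 + 0 + 0 = 0  ✓
4 ≤ 3 ≤ 10 (triangle on l)  ✗
L = 3 + 7 + 3 = 13 (odd)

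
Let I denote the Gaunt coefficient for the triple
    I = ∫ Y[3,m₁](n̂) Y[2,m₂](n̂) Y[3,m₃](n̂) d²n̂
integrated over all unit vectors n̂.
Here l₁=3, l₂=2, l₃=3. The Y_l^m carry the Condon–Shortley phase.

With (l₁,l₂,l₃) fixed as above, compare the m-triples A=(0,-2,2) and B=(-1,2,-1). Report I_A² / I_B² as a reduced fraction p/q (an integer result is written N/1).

5/6

l's match ⇒ only the (l;m) 3-j factors differ between A and B.
A: triangle coeff Δ(3,2,3) = 1/3780; Σ_t [0,0]: t=0:+1/24 = 1/24; (3j)²=1/21 [(3 2 3; 0 -2 2)], sign=-1
B: triangle coeff Δ(3,2,3) = 1/3780; Σ_t [2,2]: t=2:+1/16 = 1/16; (3j)²=2/35 [(3 2 3; -1 2 -1)], sign=+1
I_A²/I_B² = (1/21)/(2/35) = 5/6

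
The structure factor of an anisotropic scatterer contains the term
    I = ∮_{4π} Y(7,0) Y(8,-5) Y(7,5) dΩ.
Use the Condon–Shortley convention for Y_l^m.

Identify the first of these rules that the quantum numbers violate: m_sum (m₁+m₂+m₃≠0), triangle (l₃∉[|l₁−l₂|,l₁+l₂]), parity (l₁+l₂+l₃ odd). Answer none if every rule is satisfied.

none

azimuthal sum: 0 − 5 + 5 = 0  ✓
1 ≤ 7 ≤ 15 (triangle on l)  ✓
L = 7 + 8 + 7 = 22 (even)  ✓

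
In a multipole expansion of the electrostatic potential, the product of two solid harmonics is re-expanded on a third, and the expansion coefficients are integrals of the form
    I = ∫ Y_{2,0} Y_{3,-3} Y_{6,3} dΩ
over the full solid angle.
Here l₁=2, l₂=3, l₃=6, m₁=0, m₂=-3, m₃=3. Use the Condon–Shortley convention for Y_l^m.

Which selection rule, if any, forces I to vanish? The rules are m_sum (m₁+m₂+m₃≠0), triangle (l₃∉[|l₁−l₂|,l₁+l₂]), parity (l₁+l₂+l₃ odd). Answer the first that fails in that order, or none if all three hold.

Σmᵢ = 0  ✓
l₃∈[|l₁−l₂|,l₁+l₂]=[1,5], have l₃=6  ✗
Σlᵢ = 11 ⇒ odd

triangle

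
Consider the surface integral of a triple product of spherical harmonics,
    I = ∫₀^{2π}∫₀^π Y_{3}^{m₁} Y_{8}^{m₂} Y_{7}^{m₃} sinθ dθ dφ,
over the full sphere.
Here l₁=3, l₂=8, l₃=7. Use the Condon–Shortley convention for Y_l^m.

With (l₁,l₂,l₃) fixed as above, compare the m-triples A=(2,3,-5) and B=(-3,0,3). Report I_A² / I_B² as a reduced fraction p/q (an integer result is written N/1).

Same 3,8,7: normalisation and zero-m 3j drop out of the ratio.
A: Δ: 4! 2! 12! / 19! → 1/5290740; sum: t=0:+1/958003200 t=1:−1/87091200 = -1/95800320; 3j²(3 8 7; 2 3 -5) = Δ·Π!·Σ² = 1000/88179  (sign -1)
B: Δ: 4! 2! 12! / 19! → 1/5290740; sum: t=4:+1/46448640 = 1/46448640; 3j²(3 8 7; -3 0 3) = Δ·Π!·Σ² = 75/8398  (sign +1)
I_A²/I_B² = (1000/88179)/(75/8398) = 80/63

80/63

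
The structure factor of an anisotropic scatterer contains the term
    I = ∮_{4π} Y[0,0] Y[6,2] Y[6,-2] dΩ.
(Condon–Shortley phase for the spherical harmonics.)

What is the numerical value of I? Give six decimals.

0.282095

Checks pass: Σm=0; 12 even; l₃=6∈[6,6].
(2·0+1)(2·6+1)(2·6+1) = 169
Δ: 0! 0! 12! / 13! → 1/13
sum: t=0:+1/518400 = 1/518400
3j²(0 6 6; 0 0 0) = Δ·Π!·Σ² = 1/13  (sign +1)
sum: t=0:+1/967680 = 1/967680
3j²(0 6 6; 0 2 -2) = Δ·Π!·Σ² = 1/13  (sign +1)
combine: 4πI² = 169·1/13·1/13 = 1/1
take √, sign +1: I = 0.28209479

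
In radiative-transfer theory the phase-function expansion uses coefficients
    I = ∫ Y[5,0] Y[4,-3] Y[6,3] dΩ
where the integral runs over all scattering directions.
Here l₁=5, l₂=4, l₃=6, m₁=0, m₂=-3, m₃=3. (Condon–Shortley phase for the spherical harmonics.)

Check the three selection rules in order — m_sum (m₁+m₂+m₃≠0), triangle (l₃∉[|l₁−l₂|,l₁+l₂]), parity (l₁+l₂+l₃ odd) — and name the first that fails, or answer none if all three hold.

Σmᵢ = 0  ✓
l₃∈[|l₁−l₂|,l₁+l₂]=[1,9], have l₃=6  ✓
Σlᵢ = 15 ⇒ odd  ✗

parity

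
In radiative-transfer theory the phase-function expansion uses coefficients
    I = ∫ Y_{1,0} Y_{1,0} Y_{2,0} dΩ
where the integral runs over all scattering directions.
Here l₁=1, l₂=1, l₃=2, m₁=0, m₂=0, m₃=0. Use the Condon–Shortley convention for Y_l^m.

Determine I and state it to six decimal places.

m-sum 0 ✓  L=4 even ✓  0≤2≤2 ✓
Π(2lᵢ+1) = 3×3×5 = 45
triangle coeff Δ(1,1,2) = 1/30
Σ_t [0,0]: t=0:+1/1 = 1/1
(3j)²=2/15 [(1 1 2; 0 0 0)], sign=+1
(m-triple is (0,0,0) — same symbol as above.)
⇒ 4πI² = 4/5
I = (+1)√(4/5/(4π)) = 0.25231325

0.252313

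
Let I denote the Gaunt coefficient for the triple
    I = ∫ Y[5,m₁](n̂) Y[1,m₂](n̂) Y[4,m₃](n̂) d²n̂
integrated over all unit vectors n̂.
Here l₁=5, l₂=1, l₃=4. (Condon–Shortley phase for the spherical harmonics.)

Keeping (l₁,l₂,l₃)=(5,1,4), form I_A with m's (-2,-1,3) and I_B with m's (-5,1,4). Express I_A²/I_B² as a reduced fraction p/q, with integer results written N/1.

Same 5,1,4: normalisation and zero-m 3j drop out of the ratio.
A: Δ: 2! 8! 0! / 11! → 1/495; sum: t=0:+1/10080 = 1/10080; 3j²(5 1 4; -2 -1 3) = Δ·Π!·Σ² = 1/165  (sign -1)
B: Δ: 2! 8! 0! / 11! → 1/495; sum: t=2:+1/80640 = 1/80640; 3j²(5 1 4; -5 1 4) = Δ·Π!·Σ² = 1/11  (sign +1)
I_A²/I_B² = (1/165)/(1/11) = 1/15

1/15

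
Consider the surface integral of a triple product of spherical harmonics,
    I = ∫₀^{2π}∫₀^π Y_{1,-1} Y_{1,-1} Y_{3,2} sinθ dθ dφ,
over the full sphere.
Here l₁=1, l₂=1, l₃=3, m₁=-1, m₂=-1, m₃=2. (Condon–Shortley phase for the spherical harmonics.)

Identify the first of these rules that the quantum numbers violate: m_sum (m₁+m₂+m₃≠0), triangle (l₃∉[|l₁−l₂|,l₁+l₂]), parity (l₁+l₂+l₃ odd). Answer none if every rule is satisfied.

triangle

m₁+m₂+m₃ = -1 − 1 + 2 = 0  ✓
triangle: |1−1|=0 ≤ l₃=3 ≤ 1+1=2  ✗
parity: l₁+l₂+l₃ = 5 is odd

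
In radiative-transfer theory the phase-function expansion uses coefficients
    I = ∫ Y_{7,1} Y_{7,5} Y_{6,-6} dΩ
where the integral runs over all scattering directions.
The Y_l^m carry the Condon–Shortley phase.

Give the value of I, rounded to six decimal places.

0.128174

m-sum 0 ✓  L=20 even ✓  0≤6≤14 ✓
Π(2lᵢ+1) = 15×15×13 = 2925
triangle coeff Δ(7,7,6) = 1/2444321880
Σ_t [1,7]: t=1:−1/2612736000 t=2:+1/20736000 t=3:−1/1658880 t=4:+1/746496 t=5:−1/1658880 t=6:+1/20736000 t=7:−1/2612736000 = 1/4354560
(3j)²=1000/138567 [(7 7 6; 0 0 0)], sign=+1
Σ_t [6,6]: t=6:+1/746496000 = 1/746496000
(3j)²=616/62985 [(7 7 6; 1 5 -6)], sign=+1
⇒ 4πI² = 280000/1356277
I = (+1)√(280000/1356277/(4π)) = 0.12817398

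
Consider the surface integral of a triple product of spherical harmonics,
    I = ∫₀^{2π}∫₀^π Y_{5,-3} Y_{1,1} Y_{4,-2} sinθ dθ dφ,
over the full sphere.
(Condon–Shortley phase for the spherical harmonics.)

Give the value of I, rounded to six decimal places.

m-sum = -3 + 1 − 2 = -4 ≠ 0 ⇒ I = 0

0.000000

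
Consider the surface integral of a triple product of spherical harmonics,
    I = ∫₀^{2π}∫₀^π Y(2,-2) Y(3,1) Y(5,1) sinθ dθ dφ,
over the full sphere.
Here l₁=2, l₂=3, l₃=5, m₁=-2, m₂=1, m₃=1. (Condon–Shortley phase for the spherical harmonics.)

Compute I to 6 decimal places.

m-sum 0 ✓  L=10 even ✓  1≤5≤5 ✓
Π(2lᵢ+1) = 5×7×11 = 385
triangle coeff Δ(2,3,5) = 1/2310
Σ_t [0,0]: t=0:+1/144 = 1/144
(3j)²=10/231 [(2 3 5; 0 0 0)], sign=-1
Σ_t [0,0]: t=0:+1/1152 = 1/1152
(3j)²=1/154 [(2 3 5; -2 1 1)], sign=+1
⇒ 4πI² = 25/231
I = (-1)√(25/231/(4π)) = -0.09280237

-0.092802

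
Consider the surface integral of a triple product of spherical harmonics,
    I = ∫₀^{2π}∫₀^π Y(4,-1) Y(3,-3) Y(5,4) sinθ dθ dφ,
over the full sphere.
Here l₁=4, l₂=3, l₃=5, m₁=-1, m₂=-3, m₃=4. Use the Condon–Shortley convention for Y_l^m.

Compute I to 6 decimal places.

-0.186208

m-sum 0 ✓  L=12 even ✓  1≤5≤7 ✓
Π(2lᵢ+1) = 9×7×11 = 693
triangle coeff Δ(4,3,5) = 1/180180
Σ_t [0,2]: t=0:+1/576 t=1:−1/144 t=2:+1/576 = -1/288
(3j)²=20/1001 [(4 3 5; 0 0 0)], sign=+1
Σ_t [0,0]: t=0:+1/5760 = 1/5760
(3j)²=9/286 [(4 3 5; -1 -3 4)], sign=-1
⇒ 4πI² = 810/1859
I = (-1)√(810/1859/(4π)) = -0.18620781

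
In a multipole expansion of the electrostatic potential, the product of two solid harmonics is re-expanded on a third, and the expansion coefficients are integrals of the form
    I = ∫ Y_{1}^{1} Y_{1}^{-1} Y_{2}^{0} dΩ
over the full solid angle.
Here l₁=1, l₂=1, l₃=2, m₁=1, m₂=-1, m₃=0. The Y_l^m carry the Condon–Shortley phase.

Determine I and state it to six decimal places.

0.126157

Rules hold: Σm=0, L=4 even, 0≤2≤2.
N = 3·3·5 = 45
Δ = 0!·2!·2!/5! = 1/30
Racah Σ t=0..0: t=0:+1/1 = 1/1
⇒ 3j(1 1 2; 0 0 0)² = 2/15, sgn +1
Racah Σ t=0..0: t=0:+1/4 = 1/4
⇒ 3j(1 1 2; 1 -1 0)² = 1/30, sgn +1
4πI² = N·(3j₀)²·(3jₘ)² = 1/5
I = +1·√(0.2/4π) = 0.12615663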